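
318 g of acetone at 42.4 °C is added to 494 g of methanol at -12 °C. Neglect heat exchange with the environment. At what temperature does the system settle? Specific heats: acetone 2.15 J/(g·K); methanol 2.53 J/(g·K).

|Q_acetone| = |Q_methanol|:
318·2.15·(42.4 − T) = 494·2.53·(T − (-12))
683.7(42.4 − T) = 1249.8(T − (-12))
1933.5 T = 13991  ⇒  T ≈ 7.24 °C

T_f ≈ 7.2 °C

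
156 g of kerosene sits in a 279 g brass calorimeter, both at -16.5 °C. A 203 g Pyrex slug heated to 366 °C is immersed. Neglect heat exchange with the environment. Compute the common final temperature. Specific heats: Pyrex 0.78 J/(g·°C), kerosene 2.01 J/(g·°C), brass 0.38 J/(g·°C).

T_f ≈ 88.3 °C

Taking heat into each body as positive, Σ m c ΔT = 0:
203*0.78*(T − 366) + 156*2.01*(T − (-16.5)) + 279*0.38*(T − (-16.5)) = 0
158.34(T − 366) + 313.56(T − (-16.5)) + 106.02(T − (-16.5)) = 0
(158.34 + 313.56 + 106.02) T = 158.34*366 + 313.56*(-16.5) + 106.02*(-16.5)
T ≈ 88.30 °C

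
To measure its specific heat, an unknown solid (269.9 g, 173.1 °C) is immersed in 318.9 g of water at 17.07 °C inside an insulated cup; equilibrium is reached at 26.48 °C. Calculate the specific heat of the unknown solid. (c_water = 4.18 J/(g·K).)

Conservation of energy gives ΣQ = 0:
269.9×c×(26.48 − 173.1) + 318.9×4.18×(26.48 − 17.07) = 0
-39573 c = -12544
c = -12544/-39573 ≈ 0.317 J/(g·K)

c ≈ 0.317 J/(g·K)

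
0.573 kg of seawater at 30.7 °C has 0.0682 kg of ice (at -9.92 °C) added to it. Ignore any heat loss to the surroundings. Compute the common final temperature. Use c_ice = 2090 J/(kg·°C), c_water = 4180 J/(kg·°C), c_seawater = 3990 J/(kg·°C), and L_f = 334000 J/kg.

T_f ≈ 17.9 °C

Conservation of energy gives ΣQ = 0:
warm ice to 0 °C: 0.0682×2090×(0 − (-9.92)) = 1414
  fusion: m_ice L_f = 0.0682×334000 = 22779
  meltwater 0→T: 0.0682×4180×T = 285.08 T
  seawater: 2286.3(T − 30.7)
2571.3 T = 70188 − 24193 = 45996
T ≈ 17.89 °C (positive, so assuming full melt was valid).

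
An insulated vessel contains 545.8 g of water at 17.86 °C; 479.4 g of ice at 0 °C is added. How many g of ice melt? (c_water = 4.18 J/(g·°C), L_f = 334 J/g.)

m_melted ≈ 122 g

Cooling the water to 0 °C releases 545.8·4.18·17.86 = 40747 J.
Fully melting the ice requires m_ice L_f = 479.4·334 = 160120 J.
That's not enough to melt it all — equilibrium is at 0 °C with ice remaining.
m_melted·334 = 40747  ⇒  m_melted ≈ 122 g.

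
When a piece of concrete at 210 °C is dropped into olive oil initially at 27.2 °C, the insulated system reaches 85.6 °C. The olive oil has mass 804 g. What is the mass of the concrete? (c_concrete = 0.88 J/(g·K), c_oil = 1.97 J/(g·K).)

m ≈ 845 g

Let T be the final temperature. ΣQ_i = 0:
m·0.88·(85.6 − 210) + 804·1.97·(85.6 − 27.2) = 0
-109.47 m = -92499
m = -92499/-109.47 ≈ 845 g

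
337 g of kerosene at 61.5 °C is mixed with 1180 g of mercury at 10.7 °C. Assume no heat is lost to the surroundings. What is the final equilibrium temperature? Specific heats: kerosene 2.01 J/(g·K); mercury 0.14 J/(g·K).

T_f ≈ 51.5 °C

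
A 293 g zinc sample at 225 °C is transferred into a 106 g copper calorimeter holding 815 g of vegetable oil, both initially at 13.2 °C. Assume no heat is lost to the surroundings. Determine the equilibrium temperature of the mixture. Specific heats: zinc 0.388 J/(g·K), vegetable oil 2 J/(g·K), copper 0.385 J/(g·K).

T_f ≈ 26.7 °C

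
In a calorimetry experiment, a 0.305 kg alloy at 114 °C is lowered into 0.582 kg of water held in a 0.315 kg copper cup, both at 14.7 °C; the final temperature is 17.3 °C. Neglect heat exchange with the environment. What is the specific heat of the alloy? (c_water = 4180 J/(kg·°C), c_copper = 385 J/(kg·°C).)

c ≈ 225 J/(kg·°C)

Setting the total heat transfer to zero:
0.305×c×(17.3 − 114) + 0.582×4180×(17.3 − 14.7) + 0.315×385×(17.3 − 14.7) = 0
-29.49 c = -6640.5
c = -6640.5/-29.49 ≈ 225.2 J/(kg·°C)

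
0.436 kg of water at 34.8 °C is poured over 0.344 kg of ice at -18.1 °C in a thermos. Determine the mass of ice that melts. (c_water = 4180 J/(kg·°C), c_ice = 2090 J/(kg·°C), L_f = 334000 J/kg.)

m_melted ≈ 0.151 kg

Cooling the water to 0 °C releases 0.436·4180·34.8 = 63422 J.
Of that, 0.344·2090·18.1 = 13013 J goes to bring the ice to 0 °C, leaving 50409 J.
To melt every bit of ice: 0.344·334000 = 114896 J.
Since 50409 < 114896 J, not all the ice melts; equilibrium is at 0 °C.
m_melt = 50409 / L_f = 0.1509 kg.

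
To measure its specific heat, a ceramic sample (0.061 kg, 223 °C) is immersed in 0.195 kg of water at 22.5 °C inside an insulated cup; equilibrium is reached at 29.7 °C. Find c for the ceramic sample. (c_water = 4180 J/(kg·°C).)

c ≈ 498 J/(kg·°C)

Energy conservation, ΣQ = 0:
0.061×c×(29.7 − 223) + 0.195×4180×(29.7 − 22.5) = 0
-11.79 c = -5868.7
c = -5868.7/-11.79 ≈ 497.7 J/(kg·°C)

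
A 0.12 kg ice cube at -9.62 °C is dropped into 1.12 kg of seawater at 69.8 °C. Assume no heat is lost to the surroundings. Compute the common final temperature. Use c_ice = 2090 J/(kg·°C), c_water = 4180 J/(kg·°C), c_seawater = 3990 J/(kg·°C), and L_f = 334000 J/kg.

Let T be the final temperature. ΣQ_i = 0:
ice -9.62→0 °C: 0.12·2090·9.62 = 2412.7
  melt ice: 0.12·334000 = 40080
  meltwater 0→T: 0.12·4180·T = 501.6 T
  seawater: 4468.8(T − 69.8)
4970.4 T = 311922 − 42493 = 269430
T ≈ 54.21 °C. Since T > 0 °C, the all-ice-melts assumption holds.

T_f ≈ 54.2 °C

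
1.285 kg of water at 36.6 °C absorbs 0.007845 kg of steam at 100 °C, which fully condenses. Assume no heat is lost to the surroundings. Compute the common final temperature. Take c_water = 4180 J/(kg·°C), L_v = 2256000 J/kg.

Energy balance with sensible and latent terms:
condense steam: −0.007845·2256000 = −17698; condensed water 100 °C→T: 32.79(T − 100); original water: 5371.3(T − 36.6)
5404.1 T = 17698 + 3279.2 + 196590 = 217567
T ≈ 40.26 °C, under the boiling point, so the assumption holds.

T_f ≈ 40.3 °C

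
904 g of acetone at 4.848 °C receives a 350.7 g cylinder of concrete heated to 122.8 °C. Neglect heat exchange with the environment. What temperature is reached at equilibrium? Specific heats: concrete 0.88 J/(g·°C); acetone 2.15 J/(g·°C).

T_f ≈ 21.0 °C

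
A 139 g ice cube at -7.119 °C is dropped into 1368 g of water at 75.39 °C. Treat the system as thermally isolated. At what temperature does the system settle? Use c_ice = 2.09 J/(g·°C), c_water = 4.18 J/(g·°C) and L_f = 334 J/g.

Heat gained plus heat lost sum to zero:
ice -7.119→0 °C: 139·2.09·7.119 = 2068.1; fusion: m_ice L_f = 139·334 = 46426; warm the meltwater: 581.02 T; water cools: 1368·4.18·(T − 75.39) = 5718.2(T − 75.39)
6299.3 T = 431098 − 48494 = 382604
T ≈ 60.74 °C — above 0 °C, consistent with complete melting.

T_f ≈ 60.7 °C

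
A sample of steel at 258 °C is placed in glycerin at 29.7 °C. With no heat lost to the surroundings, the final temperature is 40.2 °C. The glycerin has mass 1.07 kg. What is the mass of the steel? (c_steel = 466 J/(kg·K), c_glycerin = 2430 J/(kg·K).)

Heat lost by the steel = heat gained by the glycerin:
m×466×(258 − 40.2) = 1.07×2430×(40.2 − 29.7)
101495 m = 27301  ⇒  m ≈ 0.269 kg

m ≈ 0.269 kg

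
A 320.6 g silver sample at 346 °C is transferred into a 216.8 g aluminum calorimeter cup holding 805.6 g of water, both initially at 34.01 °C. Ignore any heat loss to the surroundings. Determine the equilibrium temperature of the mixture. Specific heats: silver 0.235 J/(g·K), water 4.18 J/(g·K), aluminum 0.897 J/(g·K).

Net heat exchanged in the isolated system is zero:
320.6×0.235×(T − 346) + 805.6×4.18×(T − 34.01) + 216.8×0.897×(T − 34.01) = 0
75.34(T − 346) + 3367.4(T − 34.01) + 194.47(T − 34.01) = 0
3637.2 T = 147207
T ≈ 40.47 °C

T_f ≈ 40.5 °C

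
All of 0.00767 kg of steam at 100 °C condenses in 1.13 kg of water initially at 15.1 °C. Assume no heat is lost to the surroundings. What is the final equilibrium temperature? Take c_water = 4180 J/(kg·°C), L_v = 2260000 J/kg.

Conservation of energy gives ΣQ = 0:
latent heat released on condensation: 0.00767×2260000 = 17334; condensate cools 100→T: 0.00767×4180×(T − 100) = 32.06(T − 100); original water: 4723.4(T − 15.1)
4755.5 T = 17334 + 3206.1 + 71323 = 91864
T ≈ 19.32 °C (< 100 °C, so full condensation is consistent).

T_f ≈ 19.3 °C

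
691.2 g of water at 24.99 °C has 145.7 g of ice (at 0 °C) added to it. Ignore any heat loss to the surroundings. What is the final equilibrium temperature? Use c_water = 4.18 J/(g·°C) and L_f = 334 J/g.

T_f ≈ 6.7 °C

Conservation of energy gives ΣQ = 0:
melt ice: 145.7×334 = 48664
  warm the meltwater: 609.03 T
  water: 2889.2(T − 24.99)
3498.2 T = 72202 − 48664 = 23538
T ≈ 6.73 °C — above 0 °C, consistent with complete melting.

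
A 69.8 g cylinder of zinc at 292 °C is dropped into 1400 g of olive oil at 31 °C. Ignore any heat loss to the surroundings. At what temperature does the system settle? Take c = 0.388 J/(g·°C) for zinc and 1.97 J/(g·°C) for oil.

T_f ≈ 33.5 °C

Heat gained plus heat lost sum to zero:
69.8*0.388*(T − 292) + 1400*1.97*(T − 31) = 0
27.08(T − 292) + 2758(T − 31) = 0
(27.08 + 2758) T = 27.08*292 + 2758*31
T ≈ 33.54 °C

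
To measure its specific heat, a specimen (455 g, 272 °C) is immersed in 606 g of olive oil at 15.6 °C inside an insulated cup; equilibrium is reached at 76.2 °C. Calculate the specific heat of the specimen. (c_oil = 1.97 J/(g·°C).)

Heat lost by the specimen = heat gained by the oil:
455×c×(272 − 76.2) = 606×1.97×(76.2 − 15.6)
89089 c = 72345  ⇒  c ≈ 0.8121 J/(g·°C)

c ≈ 0.812 J/(g·°C)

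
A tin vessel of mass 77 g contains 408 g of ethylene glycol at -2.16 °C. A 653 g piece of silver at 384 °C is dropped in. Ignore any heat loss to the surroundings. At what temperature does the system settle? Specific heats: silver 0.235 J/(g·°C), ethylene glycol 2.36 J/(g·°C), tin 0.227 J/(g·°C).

T_f ≈ 50.1 °C

With ΣQ=0 the equilibrium temperature is the m·c-weighted mean:
T_f = (153.45·384 + 962.88·(-2.16) + 17.48·(-2.16)) / (153.45 + 962.88 + 17.48)
    = 56809 / 1133.8 ≈ 50.10 °C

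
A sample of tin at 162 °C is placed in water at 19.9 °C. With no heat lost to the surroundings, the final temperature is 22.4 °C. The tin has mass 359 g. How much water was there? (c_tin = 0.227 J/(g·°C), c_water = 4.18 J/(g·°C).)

m ≈ 1090 g

Net heat exchanged in the isolated system is zero:
359·0.227·(22.4 − 162) + m·4.18·(22.4 − 19.9) = 0
10.45 m = 11376
m = 11376/10.45 ≈ 1089 g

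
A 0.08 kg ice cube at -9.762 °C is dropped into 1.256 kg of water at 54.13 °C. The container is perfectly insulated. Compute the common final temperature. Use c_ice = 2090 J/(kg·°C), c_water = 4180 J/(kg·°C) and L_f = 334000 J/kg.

Energy balance with sensible and latent terms:
ice -9.762→0 °C: 0.08·2090·9.762 = 1632.2
  latent heat to melt: 0.08·334000 = 26720
  warm the meltwater: 334.4 T
  water cools: 1.256·4180·(T − 54.13) = 5250.1(T − 54.13)
5584.5 T = 284187 − 28352 = 255835
T ≈ 45.81 °C (positive, so assuming full melt was valid).

T_f ≈ 45.8 °C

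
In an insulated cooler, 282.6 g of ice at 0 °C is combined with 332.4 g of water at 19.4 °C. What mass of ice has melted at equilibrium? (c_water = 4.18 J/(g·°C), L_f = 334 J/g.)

Water can give up m c ΔT = 332.4×4.18×19.4 = 26955 J before reaching 0 °C.
To melt every bit of ice: 282.6×334 = 94388 J.
26955 J < 94388 J, so only part of the ice melts and the system sits at 0 °C.
m_melted×334 = 26955  ⇒  m_melted ≈ 80.7 g.

m_melted ≈ 80.7 g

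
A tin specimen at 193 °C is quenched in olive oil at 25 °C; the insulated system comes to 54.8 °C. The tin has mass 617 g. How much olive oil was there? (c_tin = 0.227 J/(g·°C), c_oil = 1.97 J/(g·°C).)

m ≈ 330 g

Net heat exchanged in the isolated system is zero:
617·0.227·(54.8 − 193) + m·1.97·(54.8 − 25) = 0
58.71 m = 19356
m = 19356/58.71 ≈ 329.7 g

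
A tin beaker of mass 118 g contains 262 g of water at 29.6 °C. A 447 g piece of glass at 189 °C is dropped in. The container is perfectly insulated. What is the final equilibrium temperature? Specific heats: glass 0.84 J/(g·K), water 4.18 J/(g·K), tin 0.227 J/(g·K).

With ΣQ=0 the equilibrium temperature is the m·c-weighted mean:
T_f = (375.48×189 + 1095.2×29.6 + 26.79×29.6) / (375.48 + 1095.2 + 26.79)
    = 104175 / 1497.4 ≈ 69.57 °C

T_f ≈ 69.6 °C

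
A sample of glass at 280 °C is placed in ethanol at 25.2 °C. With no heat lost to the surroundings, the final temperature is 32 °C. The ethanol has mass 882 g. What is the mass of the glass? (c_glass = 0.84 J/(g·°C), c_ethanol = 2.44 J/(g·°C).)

m ≈ 70.2 g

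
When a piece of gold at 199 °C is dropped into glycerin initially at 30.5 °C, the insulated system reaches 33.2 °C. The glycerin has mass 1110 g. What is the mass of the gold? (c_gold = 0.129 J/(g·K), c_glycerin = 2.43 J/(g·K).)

m ≈ 341 g

Net heat exchanged in the isolated system is zero:
m·0.129·(33.2 − 199) + 1110·2.43·(33.2 − 30.5) = 0
-21.39 m = -7282.7
m = -7282.7/-21.39 ≈ 340.5 g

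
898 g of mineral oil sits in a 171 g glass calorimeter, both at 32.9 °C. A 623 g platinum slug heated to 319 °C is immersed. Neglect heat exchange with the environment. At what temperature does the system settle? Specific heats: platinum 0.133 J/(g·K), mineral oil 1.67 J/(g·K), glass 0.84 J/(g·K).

T_f ≈ 46.6 °C

Energy conservation, ΣQ = 0:
623*0.133*(T − 319) + 898*1.67*(T − 32.9) + 171*0.84*(T − 32.9) = 0
1726.2 T = 80497
T ≈ 46.63 °C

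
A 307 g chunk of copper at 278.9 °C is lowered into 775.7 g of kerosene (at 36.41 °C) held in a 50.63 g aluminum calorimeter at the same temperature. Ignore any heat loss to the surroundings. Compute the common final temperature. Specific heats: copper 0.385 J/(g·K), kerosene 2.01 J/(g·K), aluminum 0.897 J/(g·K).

Conservation of energy gives ΣQ = 0:
307*0.385*(T − 278.9) + 775.7*2.01*(T − 36.41) + 50.63*0.897*(T − 36.41) = 0
118.2(T − 278.9) + 1559.2(T − 36.41) + 45.42(T − 36.41) = 0
(118.2 + 1559.2 + 45.42) T = 118.2*278.9 + 1559.2*36.41 + 45.42*36.41
T ≈ 53.05 °C

T_f ≈ 53.0 °C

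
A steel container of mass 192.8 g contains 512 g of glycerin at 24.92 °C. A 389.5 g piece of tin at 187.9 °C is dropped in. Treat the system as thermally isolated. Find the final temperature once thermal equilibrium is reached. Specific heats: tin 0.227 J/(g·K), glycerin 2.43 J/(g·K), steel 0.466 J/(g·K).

T_f ≈ 35.1 °C

Taking heat into each body as positive, Σ m c ΔT = 0:
389.5×0.227×(T − 187.9) + 512×2.43×(T − 24.92) + 192.8×0.466×(T − 24.92) = 0
(88.42 + 1244.2 + 89.84) T = 88.42×187.9 + 1244.2×24.92 + 89.84×24.92
T ≈ 35.05 °C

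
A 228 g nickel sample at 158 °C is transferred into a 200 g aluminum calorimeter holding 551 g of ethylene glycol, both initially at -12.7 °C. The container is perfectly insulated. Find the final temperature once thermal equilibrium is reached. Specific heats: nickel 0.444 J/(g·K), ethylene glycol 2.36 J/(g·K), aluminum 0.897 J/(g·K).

T_f ≈ -1.8 °C

Let T be the final temperature. ΣQ_i = 0:
228·0.444·(T − 158) + 551·2.36·(T − (-12.7)) + 200·0.897·(T − (-12.7)) = 0
101.23(T − 158) + 1300.4(T − (-12.7)) + 179.4(T − (-12.7)) = 0
(101.23 + 1300.4 + 179.4) T = 101.23·158 + 1300.4·(-12.7) + 179.4·(-12.7)
T = -2798.3/1581 ≈ -1.77 °C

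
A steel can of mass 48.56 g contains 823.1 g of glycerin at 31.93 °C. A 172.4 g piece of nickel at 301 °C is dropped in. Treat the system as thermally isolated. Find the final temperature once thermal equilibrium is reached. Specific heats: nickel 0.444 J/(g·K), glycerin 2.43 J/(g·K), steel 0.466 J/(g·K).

T_f ≈ 41.7 °C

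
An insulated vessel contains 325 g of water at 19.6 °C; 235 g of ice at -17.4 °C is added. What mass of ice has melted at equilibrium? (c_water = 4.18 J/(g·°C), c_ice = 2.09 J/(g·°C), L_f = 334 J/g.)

Water can give up m c ΔT = 325·4.18·19.6 = 26627 J before reaching 0 °C.
Of that, 235·2.09·17.4 = 8546 J goes to bring the ice to 0 °C, leaving 18081 J.
Melting all 235 g of ice would need 235·334 = 78490 J.
That's not enough to melt it all — equilibrium is at 0 °C with ice remaining.
m_melt = 18081 / L_f = 54.13 g.

m_melted ≈ 54.1 g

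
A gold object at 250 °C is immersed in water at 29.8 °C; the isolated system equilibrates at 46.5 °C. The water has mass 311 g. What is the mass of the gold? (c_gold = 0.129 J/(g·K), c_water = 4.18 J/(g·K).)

Net heat exchanged in the isolated system is zero:
m·0.129·(46.5 − 250) + 311·4.18·(46.5 − 29.8) = 0
-26.25 m = -21710
m = -21710/-26.25 ≈ 827 g

m ≈ 827 g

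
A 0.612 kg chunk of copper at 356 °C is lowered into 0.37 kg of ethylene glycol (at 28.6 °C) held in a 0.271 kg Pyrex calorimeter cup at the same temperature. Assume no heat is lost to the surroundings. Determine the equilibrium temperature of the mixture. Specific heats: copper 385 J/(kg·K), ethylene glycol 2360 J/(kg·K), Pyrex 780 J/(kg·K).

Net heat exchanged in the isolated system is zero:
0.612*385*(T − 356) + 0.37*2360*(T − 28.6) + 0.271*780*(T − 28.6) = 0
235.62(T − 356) + 873.2(T − 28.6) + 211.38(T − 28.6) = 0
1320.2 T = 114900
T = 114900/1320.2 ≈ 87.03 °C

T_f ≈ 87.0 °C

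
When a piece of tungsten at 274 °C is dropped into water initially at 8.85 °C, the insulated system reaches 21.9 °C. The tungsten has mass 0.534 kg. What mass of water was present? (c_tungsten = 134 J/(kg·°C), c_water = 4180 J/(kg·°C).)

m ≈ 0.331 kg

Setting the total heat transfer to zero:
0.534×134×(21.9 − 274) + m×4180×(21.9 − 8.85) = 0
54549 m = 18039
m = 18039/54549 ≈ 0.3307 kg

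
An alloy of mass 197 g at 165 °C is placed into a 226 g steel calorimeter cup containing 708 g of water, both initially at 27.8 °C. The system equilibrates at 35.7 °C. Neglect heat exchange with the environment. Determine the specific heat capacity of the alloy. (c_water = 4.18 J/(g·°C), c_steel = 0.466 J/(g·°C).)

c ≈ 0.951 J/(g·°C)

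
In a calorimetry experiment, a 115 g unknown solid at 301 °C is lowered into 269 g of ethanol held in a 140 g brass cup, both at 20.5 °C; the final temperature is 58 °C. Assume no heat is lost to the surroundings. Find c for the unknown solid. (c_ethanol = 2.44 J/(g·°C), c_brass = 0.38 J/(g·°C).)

c ≈ 0.952 J/(g·°C)

Let T be the final temperature. ΣQ_i = 0:
115×c×(58 − 301) + 269×2.44×(58 − 20.5) + 140×0.38×(58 − 20.5) = 0
-27945 c = -26609
c = -26609/-27945 ≈ 0.9522 J/(g·°C)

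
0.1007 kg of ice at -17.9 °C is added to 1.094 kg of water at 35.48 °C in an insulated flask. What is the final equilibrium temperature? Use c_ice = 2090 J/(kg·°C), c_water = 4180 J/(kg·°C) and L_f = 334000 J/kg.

T_f ≈ 25.0 °C

Energy conservation, ΣQ = 0:
ice -17.9→0 °C: 0.1007×2090×17.9 = 3767.3; latent heat to melt: 0.1007×334000 = 33634; warm the meltwater: 420.93 T; water cools: 1.094×4180×(T − 35.48) = 4572.9(T − 35.48)
4993.8 T = 162247 − 37401 = 124846
T ≈ 25.00 °C. Since T > 0 °C, the all-ice-melts assumption holds.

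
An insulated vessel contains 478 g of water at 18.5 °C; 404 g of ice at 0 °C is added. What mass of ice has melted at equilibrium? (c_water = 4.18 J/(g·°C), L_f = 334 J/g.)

Water can give up m c ΔT = 478×4.18×18.5 = 36964 J before reaching 0 °C.
Melting all 404 g of ice would need 404×334 = 134936 J.
Since 36964 < 134936 J, not all the ice melts; equilibrium is at 0 °C.
m_melt = 36964 / L_f = 110.7 g.

m_melted ≈ 111 g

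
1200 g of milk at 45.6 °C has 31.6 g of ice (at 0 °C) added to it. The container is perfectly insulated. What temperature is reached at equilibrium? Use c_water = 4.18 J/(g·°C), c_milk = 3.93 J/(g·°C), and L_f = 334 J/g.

Energy balance with sensible and latent terms:
melt ice: 31.6×334 = 10554; meltwater 0→T: 31.6×4.18×T = 132.09 T; milk: 4716(T − 45.6)
4848.1 T = 215050 − 10554 = 204495
T ≈ 42.18 °C (positive, so assuming full melt was valid).

T_f ≈ 42.2 °C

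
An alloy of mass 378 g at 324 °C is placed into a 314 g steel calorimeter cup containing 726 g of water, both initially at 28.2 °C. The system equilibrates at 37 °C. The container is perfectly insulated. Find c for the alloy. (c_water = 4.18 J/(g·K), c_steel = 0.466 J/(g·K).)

c ≈ 0.258 J/(g·K)

Conservation of energy gives ΣQ = 0:
378·c·(37 − 324) + 726·4.18·(37 − 28.2) + 314·0.466·(37 − 28.2) = 0
-108486 c = -27993
c = -27993/-108486 ≈ 0.258 J/(g·K)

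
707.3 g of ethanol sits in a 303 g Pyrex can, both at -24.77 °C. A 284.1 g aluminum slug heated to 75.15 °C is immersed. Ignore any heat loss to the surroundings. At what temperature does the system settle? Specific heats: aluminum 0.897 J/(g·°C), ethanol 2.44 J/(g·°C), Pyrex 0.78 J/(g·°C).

Taking heat into each body as positive, Σ m c ΔT = 0:
284.1*0.897*(T − 75.15) + 707.3*2.44*(T − (-24.77)) + 303*0.78*(T − (-24.77)) = 0
254.84(T − 75.15) + 1725.8(T − (-24.77)) + 236.34(T − (-24.77)) = 0
(254.84 + 1725.8 + 236.34) T = 254.84*75.15 + 1725.8*(-24.77) + 236.34*(-24.77)
T = -29451 / 2217 = -13.3 °C

T_f ≈ -13.3 °C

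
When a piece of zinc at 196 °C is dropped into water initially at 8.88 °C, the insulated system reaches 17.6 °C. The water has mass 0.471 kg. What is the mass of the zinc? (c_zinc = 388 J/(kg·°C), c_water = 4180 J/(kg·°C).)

m ≈ 0.248 kg

Heat gained plus heat lost sum to zero:
m·388·(17.6 − 196) + 0.471·4180·(17.6 − 8.88) = 0
-69219 m = -17168
m = -17168/-69219 ≈ 0.248 kg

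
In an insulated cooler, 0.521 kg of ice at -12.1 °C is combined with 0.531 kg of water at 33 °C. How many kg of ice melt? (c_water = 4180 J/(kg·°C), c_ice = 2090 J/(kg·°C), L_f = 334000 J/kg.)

Water can give up m c ΔT = 0.531×4180×33 = 73246 J before reaching 0 °C.
Warming the ice to 0 °C takes 0.521×2090×12.1 = 13176 J, leaving 60071 J for melting.
To melt every bit of ice: 0.521×334000 = 174014 J.
60071 J < 174014 J, so only part of the ice melts and the system sits at 0 °C.
m_melted×334000 = 60071  ⇒  m_melted ≈ 0.1799 kg.

m_melted ≈ 0.18 kg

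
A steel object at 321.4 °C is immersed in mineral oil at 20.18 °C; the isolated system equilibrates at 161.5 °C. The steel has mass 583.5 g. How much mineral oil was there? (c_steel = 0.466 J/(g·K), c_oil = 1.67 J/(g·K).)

m ≈ 184 g

Heat lost by the steel = heat gained by the oil:
583.5×0.466×(321.4 − 161.5) = m×1.67×(161.5 − 20.18)
236 m = 43479  ⇒  m ≈ 184.2 g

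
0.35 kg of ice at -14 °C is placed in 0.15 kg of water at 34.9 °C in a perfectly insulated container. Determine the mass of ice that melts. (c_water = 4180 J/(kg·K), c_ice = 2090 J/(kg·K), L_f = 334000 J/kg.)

Cooling the water to 0 °C releases 0.15·4180·34.9 = 21882 J.
Warming the ice to 0 °C takes 0.35·2090·14 = 10241 J, leaving 11641 J for melting.
Fully melting the ice requires m_ice L_f = 0.35·334000 = 116900 J.
Since 11641 < 116900 J, not all the ice melts; equilibrium is at 0 °C.
Mass melted = 11641/334000 ≈ 0.03485 kg.

m_melted ≈ 0.0349 kg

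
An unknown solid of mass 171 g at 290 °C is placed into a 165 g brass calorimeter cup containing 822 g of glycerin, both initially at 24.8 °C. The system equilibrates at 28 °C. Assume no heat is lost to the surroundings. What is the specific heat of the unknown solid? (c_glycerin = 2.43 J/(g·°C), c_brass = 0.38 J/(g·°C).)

c ≈ 0.147 J/(g·°C)

Conservation of energy gives ΣQ = 0:
171·c·(28 − 290) + 822·2.43·(28 − 24.8) + 165·0.38·(28 − 24.8) = 0
-44802 c = -6592.5
c = -6592.5/-44802 ≈ 0.1471 J/(g·°C)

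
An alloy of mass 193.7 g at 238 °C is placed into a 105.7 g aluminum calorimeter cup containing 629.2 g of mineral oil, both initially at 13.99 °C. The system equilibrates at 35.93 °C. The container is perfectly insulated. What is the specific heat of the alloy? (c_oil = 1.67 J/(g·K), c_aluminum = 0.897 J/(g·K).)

c ≈ 0.642 J/(g·K)

Conservation of energy gives ΣQ = 0:
193.7×c×(35.93 − 238) + 629.2×1.67×(35.93 − 13.99) + 105.7×0.897×(35.93 − 13.99) = 0
-39141 c = -25134
c = -25134/-39141 ≈ 0.6421 J/(g·K)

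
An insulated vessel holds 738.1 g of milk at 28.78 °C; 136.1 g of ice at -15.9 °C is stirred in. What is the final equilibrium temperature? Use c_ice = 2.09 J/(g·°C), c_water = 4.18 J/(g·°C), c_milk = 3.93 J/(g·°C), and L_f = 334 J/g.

Net heat exchanged in the isolated system is zero:
warm ice to 0 °C: 136.1·2.09·(0 − (-15.9)) = 4522.7
  fusion: m_ice L_f = 136.1·334 = 45457
  meltwater 0→T: 136.1·4.18·T = 568.9 T
  milk cools: 738.1·3.93·(T − 28.78) = 2900.7(T − 28.78)
3469.6 T = 83483 − 49980 = 33503
T ≈ 9.66 °C — above 0 °C, consistent with complete melting.

T_f ≈ 9.7 °C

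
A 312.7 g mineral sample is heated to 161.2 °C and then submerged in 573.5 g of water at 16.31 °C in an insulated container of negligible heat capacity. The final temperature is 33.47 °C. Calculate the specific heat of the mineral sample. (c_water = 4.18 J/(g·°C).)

Heat lost by the mineral sample = heat gained by the water:
312.7×c×(161.2 − 33.47) = 573.5×4.18×(33.47 − 16.31)
39941 c = 41136  ⇒  c ≈ 1.03 J/(g·°C)

c ≈ 1.03 J/(g·°C)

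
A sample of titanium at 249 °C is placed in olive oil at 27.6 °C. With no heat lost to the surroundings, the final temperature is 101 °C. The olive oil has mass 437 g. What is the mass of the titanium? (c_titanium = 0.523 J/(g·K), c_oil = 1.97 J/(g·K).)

Heat gained plus heat lost sum to zero:
m·0.523·(101 − 249) + 437·1.97·(101 − 27.6) = 0
-77.4 m = -63189
m = -63189/-77.4 ≈ 816.4 g

m ≈ 816 g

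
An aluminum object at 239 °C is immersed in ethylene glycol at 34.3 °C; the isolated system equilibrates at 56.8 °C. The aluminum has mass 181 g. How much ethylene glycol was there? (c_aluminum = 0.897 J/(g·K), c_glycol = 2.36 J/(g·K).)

Heat gained plus heat lost sum to zero:
181·0.897·(56.8 − 239) + m·2.36·(56.8 − 34.3) = 0
53.1 m = 29581
m = 29581/53.1 ≈ 557.1 g

m ≈ 557 g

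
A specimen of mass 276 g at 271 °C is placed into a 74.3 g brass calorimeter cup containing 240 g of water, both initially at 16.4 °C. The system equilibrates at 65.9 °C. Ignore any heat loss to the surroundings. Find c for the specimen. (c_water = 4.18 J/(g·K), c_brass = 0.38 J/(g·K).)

c ≈ 0.902 J/(g·K)

Let T be the final temperature. ΣQ_i = 0:
276·c·(65.9 − 271) + 240·4.18·(65.9 − 16.4) + 74.3·0.38·(65.9 − 16.4) = 0
-56608 c = -51056
c = -51056/-56608 ≈ 0.9019 J/(g·K)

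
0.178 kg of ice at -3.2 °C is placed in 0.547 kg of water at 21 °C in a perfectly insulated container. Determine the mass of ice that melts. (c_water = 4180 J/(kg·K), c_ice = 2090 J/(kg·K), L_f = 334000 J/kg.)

Cooling the water to 0 °C releases 0.547·4180·21 = 48016 J.
Of that, 0.178·2090·3.2 = 1190.5 J goes to bring the ice to 0 °C, leaving 46825 J.
Melting all 0.178 kg of ice would need 0.178·334000 = 59452 J.
Since 46825 < 59452 J, not all the ice melts; equilibrium is at 0 °C.
m_melt = 46825 / L_f = 0.1402 kg.

m_melted ≈ 0.14 kg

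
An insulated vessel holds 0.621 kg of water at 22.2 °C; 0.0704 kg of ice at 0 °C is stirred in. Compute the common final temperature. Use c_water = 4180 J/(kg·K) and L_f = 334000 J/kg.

T_f ≈ 11.8 °C

Setting the total heat transfer to zero:
latent heat to melt: 0.0704×334000 = 23514
  warm the meltwater: 294.27 T
  water cools: 0.621×4180×(T − 22.2) = 2595.8(T − 22.2)
2890.1 T = 57626 − 23514 = 34113
T ≈ 11.80 °C — above 0 °C, consistent with complete melting.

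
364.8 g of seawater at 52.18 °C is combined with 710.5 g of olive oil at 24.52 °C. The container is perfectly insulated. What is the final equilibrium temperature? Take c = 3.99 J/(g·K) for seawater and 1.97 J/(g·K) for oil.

T_f ≈ 38.6 °C

Setting the total heat transfer to zero:
364.8·3.99·(T − 52.18) + 710.5·1.97·(T − 24.52) = 0
1455.6(T − 52.18) + 1399.7(T − 24.52) = 0
(1455.6 + 1399.7) T = 1455.6·52.18 + 1399.7·24.52
T = 110271/2855.2 ≈ 38.62 °C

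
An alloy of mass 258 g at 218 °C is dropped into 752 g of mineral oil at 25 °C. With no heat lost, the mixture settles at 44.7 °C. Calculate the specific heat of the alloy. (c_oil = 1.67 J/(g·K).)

c ≈ 0.553 J/(g·K)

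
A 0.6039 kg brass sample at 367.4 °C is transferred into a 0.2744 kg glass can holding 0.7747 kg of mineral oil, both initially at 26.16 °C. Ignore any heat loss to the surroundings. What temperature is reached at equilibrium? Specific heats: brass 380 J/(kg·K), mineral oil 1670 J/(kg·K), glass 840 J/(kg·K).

T_f ≈ 70.8 °C

Energy conservation, ΣQ = 0:
0.6039×380×(T − 367.4) + 0.7747×1670×(T − 26.16) + 0.2744×840×(T − 26.16) = 0
229.48(T − 367.4) + 1293.7(T − 26.16) + 230.5(T − 26.16) = 0
(229.48 + 1293.7 + 230.5) T = 229.48×367.4 + 1293.7×26.16 + 230.5×26.16
T ≈ 70.81 °C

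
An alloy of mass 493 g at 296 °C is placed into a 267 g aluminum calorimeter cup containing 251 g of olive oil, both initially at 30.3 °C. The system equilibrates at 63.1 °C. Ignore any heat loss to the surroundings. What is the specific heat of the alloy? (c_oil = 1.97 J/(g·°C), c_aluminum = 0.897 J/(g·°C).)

Conservation of energy gives ΣQ = 0:
493×c×(63.1 − 296) + 251×1.97×(63.1 − 30.3) + 267×0.897×(63.1 − 30.3) = 0
-114820 c = -24074
c = -24074/-114820 ≈ 0.2097 J/(g·°C)

c ≈ 0.21 J/(g·°C)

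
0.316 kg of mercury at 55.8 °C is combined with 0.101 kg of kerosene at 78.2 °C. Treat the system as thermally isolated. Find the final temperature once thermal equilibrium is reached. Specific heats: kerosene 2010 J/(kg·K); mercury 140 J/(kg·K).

T_f ≈ 74.2 °C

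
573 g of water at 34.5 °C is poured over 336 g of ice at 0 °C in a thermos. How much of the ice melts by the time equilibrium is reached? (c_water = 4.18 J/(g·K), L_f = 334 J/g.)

Water can give up m c ΔT = 573·4.18·34.5 = 82632 J before reaching 0 °C.
To melt every bit of ice: 336·334 = 112224 J.
82632 J < 112224 J, so only part of the ice melts and the system sits at 0 °C.
Mass melted = 82632/334 ≈ 247.4 g.

m_melted ≈ 247 g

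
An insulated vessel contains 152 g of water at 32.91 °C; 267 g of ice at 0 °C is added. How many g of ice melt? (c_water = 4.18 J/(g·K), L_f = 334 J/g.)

Water can give up m c ΔT = 152×4.18×32.91 = 20910 J before reaching 0 °C.
Melting all 267 g of ice would need 267×334 = 89178 J.
That's not enough to melt it all — equilibrium is at 0 °C with ice remaining.
m_melted×334 = 20910  ⇒  m_melted ≈ 62.6 g.

m_melted ≈ 62.6 g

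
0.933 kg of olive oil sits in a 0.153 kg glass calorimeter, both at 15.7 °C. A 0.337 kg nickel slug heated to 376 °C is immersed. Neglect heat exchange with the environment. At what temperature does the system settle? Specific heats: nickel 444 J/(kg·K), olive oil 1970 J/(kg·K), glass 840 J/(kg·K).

T_f ≈ 41.2 °C

Energy conservation, ΣQ = 0:
0.337×444×(T − 376) + 0.933×1970×(T − 15.7) + 0.153×840×(T − 15.7) = 0
(149.63 + 1838 + 128.52) T = 149.63×376 + 1838×15.7 + 128.52×15.7
T = 87135 / 2116.2 = 41.2 °C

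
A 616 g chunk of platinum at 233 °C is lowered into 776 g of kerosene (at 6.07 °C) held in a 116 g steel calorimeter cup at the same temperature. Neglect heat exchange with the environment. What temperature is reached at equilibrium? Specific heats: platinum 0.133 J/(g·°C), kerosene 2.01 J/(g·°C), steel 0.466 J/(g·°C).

T_f ≈ 17.0 °C

With ΣQ=0 the equilibrium temperature is the m·c-weighted mean:
T_f = (81.93·233 + 1559.8·6.07 + 54.06·6.07) / (81.93 + 1559.8 + 54.06)
    = 28885 / 1695.7 ≈ 17.03 °C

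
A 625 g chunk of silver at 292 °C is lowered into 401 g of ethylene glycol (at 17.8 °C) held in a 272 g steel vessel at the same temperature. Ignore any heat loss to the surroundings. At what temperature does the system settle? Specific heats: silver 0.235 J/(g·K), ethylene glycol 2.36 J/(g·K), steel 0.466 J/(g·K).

T_f ≈ 50.8 °C

Taking heat into each body as positive, Σ m c ΔT = 0:
625·0.235·(T − 292) + 401·2.36·(T − 17.8) + 272·0.466·(T − 17.8) = 0
146.88(T − 292) + 946.36(T − 17.8) + 126.75(T − 17.8) = 0
(146.88 + 946.36 + 126.75) T = 146.88·292 + 946.36·17.8 + 126.75·17.8
T = 61989/1220 ≈ 50.81 °C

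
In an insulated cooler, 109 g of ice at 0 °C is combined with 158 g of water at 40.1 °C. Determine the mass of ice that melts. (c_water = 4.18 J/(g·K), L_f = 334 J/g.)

m_melted ≈ 79.3 g

Heat available from the water dropping to 0 °C: 158×4.18×40.1 = 26484 J.
To melt every bit of ice: 109×334 = 36406 J.
That's not enough to melt it all — equilibrium is at 0 °C with ice remaining.
Mass melted = 26484/334 ≈ 79.29 g.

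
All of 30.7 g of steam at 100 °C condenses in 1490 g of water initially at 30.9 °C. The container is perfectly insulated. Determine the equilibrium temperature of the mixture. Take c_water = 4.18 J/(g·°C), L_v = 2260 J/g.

T_f ≈ 43.2 °C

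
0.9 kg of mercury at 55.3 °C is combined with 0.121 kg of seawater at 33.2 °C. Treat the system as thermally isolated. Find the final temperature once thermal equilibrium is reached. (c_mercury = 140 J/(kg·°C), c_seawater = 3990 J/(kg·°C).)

Heat gained plus heat lost sum to zero:
0.9*140*(T − 55.3) + 0.121*3990*(T − 33.2) = 0
126(T − 55.3) + 482.79(T − 33.2) = 0
608.79 T = 22996
T ≈ 37.77 °C

T_f ≈ 37.8 °C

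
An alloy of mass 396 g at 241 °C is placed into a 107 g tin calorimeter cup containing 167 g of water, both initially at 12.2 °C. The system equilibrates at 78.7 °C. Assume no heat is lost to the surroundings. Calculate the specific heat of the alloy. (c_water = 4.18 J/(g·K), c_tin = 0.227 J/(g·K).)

Setting the total heat transfer to zero:
396×c×(78.7 − 241) + 167×4.18×(78.7 − 12.2) + 107×0.227×(78.7 − 12.2) = 0
-64271 c = -48036
c = -48036/-64271 ≈ 0.7474 J/(g·K)

c ≈ 0.747 J/(g·K)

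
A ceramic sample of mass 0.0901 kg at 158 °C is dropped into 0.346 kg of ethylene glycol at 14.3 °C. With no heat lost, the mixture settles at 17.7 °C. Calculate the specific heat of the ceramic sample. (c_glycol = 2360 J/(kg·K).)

c ≈ 220 J/(kg·K)

m_s c (T_s − T_f) = m_glycol c_glycol (T_f − T_0):
0.0901×c×(158 − 17.7) = 0.346×2360×(17.7 − 14.3)
12.64 c = 2776.3  ⇒  c ≈ 219.6 J/(kg·K)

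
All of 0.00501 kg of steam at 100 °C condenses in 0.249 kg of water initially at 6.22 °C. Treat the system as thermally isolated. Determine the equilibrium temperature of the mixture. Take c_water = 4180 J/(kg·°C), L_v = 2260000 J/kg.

Sum of m c ΔT and latent-heat terms is zero:
steam→water at 100 °C releases m L_v = 0.00501×2260000 = 11323
  condensate cools 100→T: 0.00501×4180×(T − 100) = 20.94(T − 100)
  original water: 1040.8(T − 6.22)
1061.8 T = 11323 + 2094.2 + 6473.9 = 19891
T ≈ 18.73 °C (< 100 °C, so full condensation is consistent).

T_f ≈ 18.7 °C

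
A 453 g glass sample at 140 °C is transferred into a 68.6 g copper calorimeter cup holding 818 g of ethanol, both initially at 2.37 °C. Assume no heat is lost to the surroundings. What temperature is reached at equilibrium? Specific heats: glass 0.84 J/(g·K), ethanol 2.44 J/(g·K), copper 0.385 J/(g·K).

T_f ≈ 24.2 °C

Heat gained plus heat lost sum to zero:
453×0.84×(T − 140) + 818×2.44×(T − 2.37) + 68.6×0.385×(T − 2.37) = 0
(380.52 + 1995.9 + 26.41) T = 380.52×140 + 1995.9×2.37 + 26.41×2.37
T ≈ 24.17 °C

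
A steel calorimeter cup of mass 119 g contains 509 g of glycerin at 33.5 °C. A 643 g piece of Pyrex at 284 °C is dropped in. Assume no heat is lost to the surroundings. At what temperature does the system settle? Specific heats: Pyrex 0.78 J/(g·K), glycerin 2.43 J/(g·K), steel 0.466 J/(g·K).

T_f ≈ 103.5 °C

T_f = Σ m_i c_i T_i / Σ m_i c_i:
T_f = (501.54×284 + 1236.9×33.5 + 55.45×33.5) / (501.54 + 1236.9 + 55.45)
    = 185730 / 1793.9 ≈ 103.54 °C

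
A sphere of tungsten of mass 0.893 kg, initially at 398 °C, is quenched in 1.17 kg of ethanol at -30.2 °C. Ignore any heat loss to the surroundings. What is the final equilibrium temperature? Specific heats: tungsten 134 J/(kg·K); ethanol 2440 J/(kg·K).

T_f ≈ -13.0 °C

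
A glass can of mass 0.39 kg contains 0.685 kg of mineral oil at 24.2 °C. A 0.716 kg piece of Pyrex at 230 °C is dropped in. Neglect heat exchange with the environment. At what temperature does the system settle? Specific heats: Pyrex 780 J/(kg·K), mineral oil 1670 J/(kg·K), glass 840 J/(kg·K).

Setting the total heat transfer to zero:
0.716·780·(T − 230) + 0.685·1670·(T − 24.2) + 0.39·840·(T − 24.2) = 0
2030 T = 164062
T = 164062/2030 ≈ 80.82 °C

T_f ≈ 80.8 °C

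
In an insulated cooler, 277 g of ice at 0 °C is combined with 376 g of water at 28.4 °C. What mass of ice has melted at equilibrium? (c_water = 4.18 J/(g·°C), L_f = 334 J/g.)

Water can give up m c ΔT = 376×4.18×28.4 = 44636 J before reaching 0 °C.
To melt every bit of ice: 277×334 = 92518 J.
Since 44636 < 92518 J, not all the ice melts; equilibrium is at 0 °C.
m_melt = 44636 / L_f = 133.6 g.

m_melted ≈ 134 g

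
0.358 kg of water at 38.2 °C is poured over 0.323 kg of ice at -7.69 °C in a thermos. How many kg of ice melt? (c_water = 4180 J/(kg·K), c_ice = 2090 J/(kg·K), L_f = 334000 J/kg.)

m_melted ≈ 0.156 kg

Heat available from the water dropping to 0 °C: 0.358×4180×38.2 = 57164 J.
Of that, 0.323×2090×7.69 = 5191.3 J goes to bring the ice to 0 °C, leaving 51973 J.
Melting all 0.323 kg of ice would need 0.323×334000 = 107882 J.
Since 51973 < 107882 J, not all the ice melts; equilibrium is at 0 °C.
Mass melted = 51973/334000 ≈ 0.1556 kg.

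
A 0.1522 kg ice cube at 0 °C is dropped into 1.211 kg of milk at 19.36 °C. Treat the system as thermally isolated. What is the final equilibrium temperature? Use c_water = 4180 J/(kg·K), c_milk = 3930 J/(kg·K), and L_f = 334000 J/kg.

T_f ≈ 7.7 °C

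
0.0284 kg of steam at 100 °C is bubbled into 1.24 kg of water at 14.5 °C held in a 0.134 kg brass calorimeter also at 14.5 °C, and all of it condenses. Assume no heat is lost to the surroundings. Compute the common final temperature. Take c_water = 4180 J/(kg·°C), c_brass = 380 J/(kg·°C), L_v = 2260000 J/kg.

Energy conservation, ΣQ = 0:
condense steam: −0.0284·2260000 = −64184
  condensate cools 100→T: 0.0284·4180·(T − 100) = 118.71(T − 100)
  original water: 5183.2(T − 14.5)
  brass cup: 0.134·380·(T − 14.5) = 50.92(T − 14.5)
5352.8 T = 64184 + 11871 + 75895 = 151950
T ≈ 28.39 °C — below 100 °C, confirming all the steam condensed.

T_f ≈ 28.4 °C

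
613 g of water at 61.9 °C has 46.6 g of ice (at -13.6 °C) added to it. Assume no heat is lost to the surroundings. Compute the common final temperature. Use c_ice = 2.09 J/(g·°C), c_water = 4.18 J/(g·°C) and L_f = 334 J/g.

Energy balance with sensible and latent terms:
warm ice to 0 °C: 46.6·2.09·(0 − (-13.6)) = 1324.6
  fusion: m_ice L_f = 46.6·334 = 15564
  meltwater 0→T: 46.6·4.18·T = 194.79 T
  water: 2562.3(T − 61.9)
2757.1 T = 158609 − 16889 = 141720
T ≈ 51.40 °C — above 0 °C, consistent with complete melting.

T_f ≈ 51.4 °C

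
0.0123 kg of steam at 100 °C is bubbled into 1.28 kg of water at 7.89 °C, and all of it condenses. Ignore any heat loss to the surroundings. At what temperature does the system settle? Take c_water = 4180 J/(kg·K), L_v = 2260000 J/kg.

T_f ≈ 13.9 °C

Net heat exchanged in the isolated system is zero:
latent heat released on condensation: 0.0123×2260000 = 27798; condensed water 100 °C→T: 51.41(T − 100); water warms: 1.28×4180×(T − 7.89) = 5350.4(T − 7.89)
5401.8 T = 27798 + 5141.4 + 42215 = 75154
T ≈ 13.91 °C, under the boiling point, so the assumption holds.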